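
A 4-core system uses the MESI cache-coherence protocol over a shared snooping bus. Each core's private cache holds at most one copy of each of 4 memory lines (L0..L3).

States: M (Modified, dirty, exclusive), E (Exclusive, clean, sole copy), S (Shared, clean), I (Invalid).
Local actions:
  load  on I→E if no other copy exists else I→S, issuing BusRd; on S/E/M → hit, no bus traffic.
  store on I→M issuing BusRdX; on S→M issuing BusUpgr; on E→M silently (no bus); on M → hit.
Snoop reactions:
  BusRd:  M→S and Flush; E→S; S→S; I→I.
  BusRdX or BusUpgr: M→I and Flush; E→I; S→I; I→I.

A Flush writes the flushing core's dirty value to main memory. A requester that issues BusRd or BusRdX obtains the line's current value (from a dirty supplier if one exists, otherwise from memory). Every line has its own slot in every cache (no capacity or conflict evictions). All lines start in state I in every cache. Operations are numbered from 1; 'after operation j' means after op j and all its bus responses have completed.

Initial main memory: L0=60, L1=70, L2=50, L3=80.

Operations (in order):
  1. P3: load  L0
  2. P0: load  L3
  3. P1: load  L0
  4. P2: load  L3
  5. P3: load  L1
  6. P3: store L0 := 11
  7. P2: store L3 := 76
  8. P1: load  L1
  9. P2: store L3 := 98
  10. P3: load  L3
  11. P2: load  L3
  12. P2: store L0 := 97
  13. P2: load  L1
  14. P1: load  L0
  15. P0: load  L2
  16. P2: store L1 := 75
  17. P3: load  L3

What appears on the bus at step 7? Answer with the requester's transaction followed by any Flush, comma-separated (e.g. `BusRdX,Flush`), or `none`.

bus = BusUpgr

  op1 P3: load  L0 → I/I/I/E on L0; bus BusRd; mem=60
  op2 P0: load  L3 → E/I/I/I on L3; bus BusRd; mem=80
  op3 P1: load  L0 → I/S/I/S on L0; bus BusRd; mem=60
  op4 P2: load  L3 → S/I/S/I on L3; bus BusRd; mem=80
  op5 P3: load  L1 → I/I/I/E on L1; bus BusRd; mem=70
  op6 P3: store L0 := 11 → I/I/I/M on L0; bus BusUpgr; mem=60
  op7 P2: store L3 := 76 → I/I/M/I on L3; bus BusUpgr; mem=80
  op8 P1: load  L1 → I/S/I/S on L1; bus BusRd; mem=70
  op9 P2: store L3 := 98 → I/I/M/I on L3; bus (none); mem=80
  op10 P3: load  L3 → I/I/S/S on L3; bus BusRd Flush; mem=98
  op11 P2: load  L3 → I/I/S/S on L3; bus (none); mem=98
  op12 P2: store L0 := 97 → I/I/M/I on L0; bus BusRdX Flush; mem=11
  op13 P2: load  L1 → I/S/S/S on L1; bus BusRd; mem=70
  op14 P1: load  L0 → I/S/S/I on L0; bus BusRd Flush; mem=97
  op15 P0: load  L2 → E/I/I/I on L2; bus BusRd; mem=50
  op16 P2: store L1 := 75 → I/I/M/I on L1; bus BusUpgr; mem=70
  op17 P3: load  L3 → I/I/S/S on L3; bus (none); mem=98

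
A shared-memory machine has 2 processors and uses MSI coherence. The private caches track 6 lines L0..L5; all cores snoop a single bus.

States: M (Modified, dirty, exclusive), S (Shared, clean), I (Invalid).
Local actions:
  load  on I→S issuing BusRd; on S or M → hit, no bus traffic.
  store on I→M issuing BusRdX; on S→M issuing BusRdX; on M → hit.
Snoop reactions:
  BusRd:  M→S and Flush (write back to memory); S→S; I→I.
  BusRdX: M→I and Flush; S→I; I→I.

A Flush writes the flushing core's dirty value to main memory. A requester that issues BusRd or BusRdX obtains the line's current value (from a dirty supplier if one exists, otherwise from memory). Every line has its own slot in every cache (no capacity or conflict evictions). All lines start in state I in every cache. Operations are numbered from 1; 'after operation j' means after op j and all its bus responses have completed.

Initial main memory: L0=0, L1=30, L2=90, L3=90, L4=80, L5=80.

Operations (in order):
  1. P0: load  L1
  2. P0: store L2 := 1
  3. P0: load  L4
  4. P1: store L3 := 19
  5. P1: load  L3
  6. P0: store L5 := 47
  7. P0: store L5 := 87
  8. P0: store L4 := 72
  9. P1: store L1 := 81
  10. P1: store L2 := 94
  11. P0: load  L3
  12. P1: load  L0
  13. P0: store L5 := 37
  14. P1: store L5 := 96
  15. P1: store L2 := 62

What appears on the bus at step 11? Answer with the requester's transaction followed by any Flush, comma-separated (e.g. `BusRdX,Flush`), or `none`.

bus = BusRd,Flush

  op1 P0: load  L1 → S/I on L1; bus BusRd; mem=30
  op2 P0: store L2 := 1 → M/I on L2; bus BusRdX; mem=90
  op3 P0: load  L4 → S/I on L4; bus BusRd; mem=80
  op4 P1: store L3 := 19 → I/M on L3; bus BusRdX; mem=90
  op5 P1: load  L3 → I/M on L3; bus (none); mem=90
  op6 P0: store L5 := 47 → M/I on L5; bus BusRdX; mem=80
  op7 P0: store L5 := 87 → M/I on L5; bus (none); mem=80
  op8 P0: store L4 := 72 → M/I on L4; bus BusRdX; mem=80
  op9 P1: store L1 := 81 → I/M on L1; bus BusRdX; mem=30
  op10 P1: store L2 := 94 → I/M on L2; bus BusRdX Flush; mem=1
  op11 P0: load  L3 → S/S on L3; bus BusRd Flush; mem=19
  op12 P1: load  L0 → I/S on L0; bus BusRd; mem=0
  op13 P0: store L5 := 37 → M/I on L5; bus (none); mem=80
  op14 P1: store L5 := 96 → I/M on L5; bus BusRdX Flush; mem=37
  op15 P1: store L2 := 62 → I/M on L2; bus (none); mem=1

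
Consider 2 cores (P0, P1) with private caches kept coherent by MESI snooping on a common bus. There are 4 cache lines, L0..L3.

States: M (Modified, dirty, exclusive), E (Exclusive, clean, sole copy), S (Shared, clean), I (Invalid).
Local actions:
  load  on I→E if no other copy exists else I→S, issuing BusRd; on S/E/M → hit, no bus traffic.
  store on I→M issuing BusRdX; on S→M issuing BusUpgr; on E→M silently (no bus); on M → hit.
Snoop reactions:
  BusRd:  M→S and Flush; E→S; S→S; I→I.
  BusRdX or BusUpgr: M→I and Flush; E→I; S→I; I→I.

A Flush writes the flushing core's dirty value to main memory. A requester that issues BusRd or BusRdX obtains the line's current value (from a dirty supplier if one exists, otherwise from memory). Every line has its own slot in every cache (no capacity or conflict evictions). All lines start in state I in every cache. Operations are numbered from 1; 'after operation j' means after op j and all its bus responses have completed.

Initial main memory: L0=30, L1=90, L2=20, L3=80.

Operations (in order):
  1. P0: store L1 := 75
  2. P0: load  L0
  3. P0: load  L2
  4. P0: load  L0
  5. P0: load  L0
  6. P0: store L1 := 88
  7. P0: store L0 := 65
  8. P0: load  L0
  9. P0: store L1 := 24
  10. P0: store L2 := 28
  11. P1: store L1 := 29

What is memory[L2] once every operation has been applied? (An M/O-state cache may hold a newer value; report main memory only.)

memory[L2] = 20

step 1: P0: store L1 := 75  ⟶  MI  (L1)  txn=BusRdX  M[L1]=90
step 2: P0: load  L0  ⟶  EI  (L0)  txn=BusRd  M[L0]=30
step 3: P0: load  L2  ⟶  EI  (L2)  txn=BusRd  M[L2]=20
step 4: P0: load  L0  ⟶  EI  (L0)  txn=∅  M[L0]=30
step 5: P0: load  L0  ⟶  EI  (L0)  txn=∅  M[L0]=30
step 6: P0: store L1 := 88  ⟶  MI  (L1)  txn=∅  M[L1]=90
step 7: P0: store L0 := 65  ⟶  MI  (L0)  txn=∅  M[L0]=30
step 8: P0: load  L0  ⟶  MI  (L0)  txn=∅  M[L0]=30
step 9: P0: store L1 := 24  ⟶  MI  (L1)  txn=∅  M[L1]=90
step 10: P0: store L2 := 28  ⟶  MI  (L2)  txn=∅  M[L2]=20
step 11: P1: store L1 := 29  ⟶  IM  (L1)  txn=BusRdX+Flush  M[L1]=24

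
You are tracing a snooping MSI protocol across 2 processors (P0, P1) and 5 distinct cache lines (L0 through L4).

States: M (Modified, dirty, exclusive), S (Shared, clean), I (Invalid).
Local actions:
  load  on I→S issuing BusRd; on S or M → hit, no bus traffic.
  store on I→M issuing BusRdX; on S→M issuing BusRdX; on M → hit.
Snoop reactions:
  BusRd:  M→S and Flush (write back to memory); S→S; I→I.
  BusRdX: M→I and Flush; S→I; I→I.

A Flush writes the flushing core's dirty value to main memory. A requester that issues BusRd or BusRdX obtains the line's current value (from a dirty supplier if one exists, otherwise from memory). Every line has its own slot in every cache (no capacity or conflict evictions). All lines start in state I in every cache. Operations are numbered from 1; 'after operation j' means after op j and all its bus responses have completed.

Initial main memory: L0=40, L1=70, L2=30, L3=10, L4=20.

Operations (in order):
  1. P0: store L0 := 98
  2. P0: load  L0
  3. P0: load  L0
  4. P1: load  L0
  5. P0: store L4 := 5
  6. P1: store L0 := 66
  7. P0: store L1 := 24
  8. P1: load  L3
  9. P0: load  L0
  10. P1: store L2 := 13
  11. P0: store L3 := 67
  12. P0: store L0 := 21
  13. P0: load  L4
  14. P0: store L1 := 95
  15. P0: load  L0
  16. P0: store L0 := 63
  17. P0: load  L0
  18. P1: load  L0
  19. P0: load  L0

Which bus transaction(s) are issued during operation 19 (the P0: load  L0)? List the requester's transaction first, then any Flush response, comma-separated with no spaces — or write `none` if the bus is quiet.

bus = none

  op1 P0: store L0 := 98 → M/I on L0; bus BusRdX; mem=40
  op2 P0: load  L0 → M/I on L0; bus (none); mem=40
  op3 P0: load  L0 → M/I on L0; bus (none); mem=40
  op4 P1: load  L0 → S/S on L0; bus BusRd Flush; mem=98
  op5 P0: store L4 := 5 → M/I on L4; bus BusRdX; mem=20
  op6 P1: store L0 := 66 → I/M on L0; bus BusRdX; mem=98
  op7 P0: store L1 := 24 → M/I on L1; bus BusRdX; mem=70
  op8 P1: load  L3 → I/S on L3; bus BusRd; mem=10
  op9 P0: load  L0 → S/S on L0; bus BusRd Flush; mem=66
  op10 P1: store L2 := 13 → I/M on L2; bus BusRdX; mem=30
  op11 P0: store L3 := 67 → M/I on L3; bus BusRdX; mem=10
  op12 P0: store L0 := 21 → M/I on L0; bus BusRdX; mem=66
  op13 P0: load  L4 → M/I on L4; bus (none); mem=20
  op14 P0: store L1 := 95 → M/I on L1; bus (none); mem=70
  op15 P0: load  L0 → M/I on L0; bus (none); mem=66
  op16 P0: store L0 := 63 → M/I on L0; bus (none); mem=66
  op17 P0: load  L0 → M/I on L0; bus (none); mem=66
  op18 P1: load  L0 → S/S on L0; bus BusRd Flush; mem=63
  op19 P0: load  L0 → S/S on L0; bus (none); mem=63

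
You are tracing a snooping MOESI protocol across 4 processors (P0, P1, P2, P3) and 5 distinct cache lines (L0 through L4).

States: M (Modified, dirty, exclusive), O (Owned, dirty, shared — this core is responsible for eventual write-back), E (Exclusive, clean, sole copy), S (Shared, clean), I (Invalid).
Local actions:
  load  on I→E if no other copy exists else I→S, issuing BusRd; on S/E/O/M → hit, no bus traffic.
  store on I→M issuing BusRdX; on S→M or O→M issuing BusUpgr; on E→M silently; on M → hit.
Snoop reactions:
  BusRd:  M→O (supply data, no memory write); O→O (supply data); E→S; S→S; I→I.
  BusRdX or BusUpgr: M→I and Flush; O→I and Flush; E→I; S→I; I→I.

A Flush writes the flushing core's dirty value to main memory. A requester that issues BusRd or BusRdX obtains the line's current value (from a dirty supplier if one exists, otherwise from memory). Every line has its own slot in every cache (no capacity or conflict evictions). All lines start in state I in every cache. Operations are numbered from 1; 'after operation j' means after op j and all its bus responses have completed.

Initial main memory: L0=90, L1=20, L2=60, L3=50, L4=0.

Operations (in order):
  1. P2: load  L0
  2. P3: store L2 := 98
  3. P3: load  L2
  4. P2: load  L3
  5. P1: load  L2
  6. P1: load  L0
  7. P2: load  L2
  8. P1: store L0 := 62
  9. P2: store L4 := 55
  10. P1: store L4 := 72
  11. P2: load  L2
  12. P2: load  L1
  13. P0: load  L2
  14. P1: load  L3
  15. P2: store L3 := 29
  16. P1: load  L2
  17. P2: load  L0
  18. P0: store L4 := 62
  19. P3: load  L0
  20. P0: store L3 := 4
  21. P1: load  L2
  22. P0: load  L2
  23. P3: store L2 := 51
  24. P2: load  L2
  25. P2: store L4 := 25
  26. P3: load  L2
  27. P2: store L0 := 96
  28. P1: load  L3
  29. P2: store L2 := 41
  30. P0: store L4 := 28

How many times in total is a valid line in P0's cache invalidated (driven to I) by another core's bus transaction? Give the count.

invalidations = 2

  op1 P2: load  L0 → I/I/E/I on L0; bus BusRd; mem=90
  op2 P3: store L2 := 98 → I/I/I/M on L2; bus BusRdX; mem=60
  op3 P3: load  L2 → I/I/I/M on L2; bus (none); mem=60
  op4 P2: load  L3 → I/I/E/I on L3; bus BusRd; mem=50
  op5 P1: load  L2 → I/S/I/O on L2; bus BusRd; mem=60
  op6 P1: load  L0 → I/S/S/I on L0; bus BusRd; mem=90
  op7 P2: load  L2 → I/S/S/O on L2; bus BusRd; mem=60
  op8 P1: store L0 := 62 → I/M/I/I on L0; bus BusUpgr; mem=90
  op9 P2: store L4 := 55 → I/I/M/I on L4; bus BusRdX; mem=0
  op10 P1: store L4 := 72 → I/M/I/I on L4; bus BusRdX Flush; mem=55
  op11 P2: load  L2 → I/S/S/O on L2; bus (none); mem=60
  op12 P2: load  L1 → I/I/E/I on L1; bus BusRd; mem=20
  op13 P0: load  L2 → S/S/S/O on L2; bus BusRd; mem=60
  op14 P1: load  L3 → I/S/S/I on L3; bus BusRd; mem=50
  op15 P2: store L3 := 29 → I/I/M/I on L3; bus BusUpgr; mem=50
  op16 P1: load  L2 → S/S/S/O on L2; bus (none); mem=60
  op17 P2: load  L0 → I/O/S/I on L0; bus BusRd; mem=90
  op18 P0: store L4 := 62 → M/I/I/I on L4; bus BusRdX Flush; mem=72
  op19 P3: load  L0 → I/O/S/S on L0; bus BusRd; mem=90
  op20 P0: store L3 := 4 → M/I/I/I on L3; bus BusRdX Flush; mem=29
  op21 P1: load  L2 → S/S/S/O on L2; bus (none); mem=60
  op22 P0: load  L2 → S/S/S/O on L2; bus (none); mem=60
  op23 P3: store L2 := 51 → I/I/I/M on L2; bus BusUpgr; mem=60
  op24 P2: load  L2 → I/I/S/O on L2; bus BusRd; mem=60
  op25 P2: store L4 := 25 → I/I/M/I on L4; bus BusRdX Flush; mem=62
  op26 P3: load  L2 → I/I/S/O on L2; bus (none); mem=60
  op27 P2: store L0 := 96 → I/I/M/I on L0; bus BusUpgr Flush; mem=62
  op28 P1: load  L3 → O/S/I/I on L3; bus BusRd; mem=29
  op29 P2: store L2 := 41 → I/I/M/I on L2; bus BusUpgr Flush; mem=51
  op30 P0: store L4 := 28 → M/I/I/I on L4; bus BusRdX Flush; mem=25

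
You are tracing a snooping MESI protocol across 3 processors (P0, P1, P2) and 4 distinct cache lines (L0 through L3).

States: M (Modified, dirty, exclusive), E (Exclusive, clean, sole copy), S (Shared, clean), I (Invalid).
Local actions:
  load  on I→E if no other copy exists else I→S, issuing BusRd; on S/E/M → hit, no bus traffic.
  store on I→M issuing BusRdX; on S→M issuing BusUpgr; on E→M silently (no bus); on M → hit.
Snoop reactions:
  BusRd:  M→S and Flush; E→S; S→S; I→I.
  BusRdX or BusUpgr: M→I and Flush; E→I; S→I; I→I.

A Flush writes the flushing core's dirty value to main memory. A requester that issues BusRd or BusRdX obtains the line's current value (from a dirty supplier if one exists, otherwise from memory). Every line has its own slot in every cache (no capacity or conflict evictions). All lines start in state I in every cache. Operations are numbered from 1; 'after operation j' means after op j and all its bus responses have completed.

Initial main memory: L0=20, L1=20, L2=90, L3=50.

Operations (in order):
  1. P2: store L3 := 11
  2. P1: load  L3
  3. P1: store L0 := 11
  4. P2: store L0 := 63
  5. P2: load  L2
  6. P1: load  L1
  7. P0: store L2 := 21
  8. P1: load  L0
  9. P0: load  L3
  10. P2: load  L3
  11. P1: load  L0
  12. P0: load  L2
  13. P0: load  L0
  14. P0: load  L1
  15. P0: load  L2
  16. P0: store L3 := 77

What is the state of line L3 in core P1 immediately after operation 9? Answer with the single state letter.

[1] P2: store L3 := 11 | P0:I, P1:I, P2:M(11) | bus: BusRdX
[2] P1: load  L3 | P0:I, P1:S(11), P2:S(11) | bus: BusRd,Flush
[3] P1: store L0 := 11 | P0:I, P1:M(11), P2:I | bus: BusRdX
[4] P2: store L0 := 63 | P0:I, P1:I, P2:M(63) | bus: BusRdX,Flush
[5] P2: load  L2 | P0:I, P1:I, P2:E(90) | bus: BusRd
[6] P1: load  L1 | P0:I, P1:E(20), P2:I | bus: BusRd
[7] P0: store L2 := 21 | P0:M(21), P1:I, P2:I | bus: BusRdX
[8] P1: load  L0 | P0:I, P1:S(63), P2:S(63) | bus: BusRd,Flush
[9] P0: load  L3 | P0:S(11), P1:S(11), P2:S(11) | bus: BusRd
[10] P2: load  L3 | P0:S(11), P1:S(11), P2:S(11) | bus: none
[11] P1: load  L0 | P0:I, P1:S(63), P2:S(63) | bus: none
[12] P0: load  L2 | P0:M(21), P1:I, P2:I | bus: none
[13] P0: load  L0 | P0:S(63), P1:S(63), P2:S(63) | bus: BusRd
[14] P0: load  L1 | P0:S(20), P1:S(20), P2:I | bus: BusRd
[15] P0: load  L2 | P0:M(21), P1:I, P2:I | bus: none
[16] P0: store L3 := 77 | P0:M(77), P1:I, P2:I | bus: BusUpgr

state = S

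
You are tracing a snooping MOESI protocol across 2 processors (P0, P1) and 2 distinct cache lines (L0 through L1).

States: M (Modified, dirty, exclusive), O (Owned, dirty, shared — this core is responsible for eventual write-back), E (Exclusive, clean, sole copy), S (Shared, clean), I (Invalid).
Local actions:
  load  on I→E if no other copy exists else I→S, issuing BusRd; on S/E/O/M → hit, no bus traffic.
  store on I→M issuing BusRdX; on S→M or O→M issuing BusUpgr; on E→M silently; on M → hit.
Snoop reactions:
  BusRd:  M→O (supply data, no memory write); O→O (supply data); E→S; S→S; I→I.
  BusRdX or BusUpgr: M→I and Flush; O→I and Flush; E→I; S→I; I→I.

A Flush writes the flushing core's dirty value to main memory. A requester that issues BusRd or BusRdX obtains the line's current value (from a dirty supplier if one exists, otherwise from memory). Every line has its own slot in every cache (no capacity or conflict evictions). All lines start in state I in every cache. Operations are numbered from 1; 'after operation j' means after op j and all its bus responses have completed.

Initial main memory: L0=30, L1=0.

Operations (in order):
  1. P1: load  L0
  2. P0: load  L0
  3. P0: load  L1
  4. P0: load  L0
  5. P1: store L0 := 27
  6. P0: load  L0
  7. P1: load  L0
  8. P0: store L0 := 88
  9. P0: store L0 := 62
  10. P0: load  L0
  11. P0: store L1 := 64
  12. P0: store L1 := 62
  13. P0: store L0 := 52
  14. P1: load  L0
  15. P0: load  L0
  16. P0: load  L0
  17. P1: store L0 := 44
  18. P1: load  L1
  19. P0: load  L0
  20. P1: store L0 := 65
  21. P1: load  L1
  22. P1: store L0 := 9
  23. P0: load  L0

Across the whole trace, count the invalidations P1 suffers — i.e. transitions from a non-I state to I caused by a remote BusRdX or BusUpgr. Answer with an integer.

invalidations = 1

[1] P1: load  L0 | P0:I, P1:E(30) | bus: BusRd
[2] P0: load  L0 | P0:S(30), P1:S(30) | bus: BusRd
[3] P0: load  L1 | P0:E(0), P1:I | bus: BusRd
[4] P0: load  L0 | P0:S(30), P1:S(30) | bus: none
[5] P1: store L0 := 27 | P0:I, P1:M(27) | bus: BusUpgr
[6] P0: load  L0 | P0:S(27), P1:O(27) | bus: BusRd
[7] P1: load  L0 | P0:S(27), P1:O(27) | bus: none
[8] P0: store L0 := 88 | P0:M(88), P1:I | bus: BusUpgr,Flush
[9] P0: store L0 := 62 | P0:M(62), P1:I | bus: none
[10] P0: load  L0 | P0:M(62), P1:I | bus: none
[11] P0: store L1 := 64 | P0:M(64), P1:I | bus: none
[12] P0: store L1 := 62 | P0:M(62), P1:I | bus: none
[13] P0: store L0 := 52 | P0:M(52), P1:I | bus: none
[14] P1: load  L0 | P0:O(52), P1:S(52) | bus: BusRd
[15] P0: load  L0 | P0:O(52), P1:S(52) | bus: none
[16] P0: load  L0 | P0:O(52), P1:S(52) | bus: none
[17] P1: store L0 := 44 | P0:I, P1:M(44) | bus: BusUpgr,Flush
[18] P1: load  L1 | P0:O(62), P1:S(62) | bus: BusRd
[19] P0: load  L0 | P0:S(44), P1:O(44) | bus: BusRd
[20] P1: store L0 := 65 | P0:I, P1:M(65) | bus: BusUpgr
[21] P1: load  L1 | P0:O(62), P1:S(62) | bus: none
[22] P1: store L0 := 9 | P0:I, P1:M(9) | bus: none
[23] P0: load  L0 | P0:S(9), P1:O(9) | bus: BusRd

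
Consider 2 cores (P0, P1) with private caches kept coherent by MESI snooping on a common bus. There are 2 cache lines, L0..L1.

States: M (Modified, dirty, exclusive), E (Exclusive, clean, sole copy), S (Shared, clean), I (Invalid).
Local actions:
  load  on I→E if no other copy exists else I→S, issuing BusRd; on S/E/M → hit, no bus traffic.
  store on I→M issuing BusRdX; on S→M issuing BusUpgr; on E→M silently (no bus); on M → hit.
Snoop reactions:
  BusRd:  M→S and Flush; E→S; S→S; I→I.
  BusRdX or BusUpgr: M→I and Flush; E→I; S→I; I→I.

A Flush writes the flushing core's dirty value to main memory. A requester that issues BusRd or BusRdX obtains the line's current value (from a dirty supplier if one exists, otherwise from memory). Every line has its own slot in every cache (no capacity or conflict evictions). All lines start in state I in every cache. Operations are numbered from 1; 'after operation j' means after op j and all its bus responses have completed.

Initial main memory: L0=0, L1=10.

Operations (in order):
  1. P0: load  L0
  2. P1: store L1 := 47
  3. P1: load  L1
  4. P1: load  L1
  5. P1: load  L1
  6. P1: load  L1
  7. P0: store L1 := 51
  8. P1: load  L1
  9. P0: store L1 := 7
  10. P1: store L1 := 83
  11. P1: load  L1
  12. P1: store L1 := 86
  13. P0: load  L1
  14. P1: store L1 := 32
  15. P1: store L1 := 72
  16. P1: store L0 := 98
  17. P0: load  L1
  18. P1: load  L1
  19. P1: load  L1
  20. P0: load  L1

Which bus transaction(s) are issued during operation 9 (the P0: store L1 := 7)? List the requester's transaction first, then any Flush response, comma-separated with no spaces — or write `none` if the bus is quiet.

bus = BusUpgr

  op1 P0: load  L0 → E/I on L0; bus BusRd; mem=0
  op2 P1: store L1 := 47 → I/M on L1; bus BusRdX; mem=10
  op3 P1: load  L1 → I/M on L1; bus (none); mem=10
  op4 P1: load  L1 → I/M on L1; bus (none); mem=10
  op5 P1: load  L1 → I/M on L1; bus (none); mem=10
  op6 P1: load  L1 → I/M on L1; bus (none); mem=10
  op7 P0: store L1 := 51 → M/I on L1; bus BusRdX Flush; mem=47
  op8 P1: load  L1 → S/S on L1; bus BusRd Flush; mem=51
  op9 P0: store L1 := 7 → M/I on L1; bus BusUpgr; mem=51
  op10 P1: store L1 := 83 → I/M on L1; bus BusRdX Flush; mem=7
  op11 P1: load  L1 → I/M on L1; bus (none); mem=7
  op12 P1: store L1 := 86 → I/M on L1; bus (none); mem=7
  op13 P0: load  L1 → S/S on L1; bus BusRd Flush; mem=86
  op14 P1: store L1 := 32 → I/M on L1; bus BusUpgr; mem=86
  op15 P1: store L1 := 72 → I/M on L1; bus (none); mem=86
  op16 P1: store L0 := 98 → I/M on L0; bus BusRdX; mem=0
  op17 P0: load  L1 → S/S on L1; bus BusRd Flush; mem=72
  op18 P1: load  L1 → S/S on L1; bus (none); mem=72
  op19 P1: load  L1 → S/S on L1; bus (none); mem=72
  op20 P0: load  L1 → S/S on L1; bus (none); mem=72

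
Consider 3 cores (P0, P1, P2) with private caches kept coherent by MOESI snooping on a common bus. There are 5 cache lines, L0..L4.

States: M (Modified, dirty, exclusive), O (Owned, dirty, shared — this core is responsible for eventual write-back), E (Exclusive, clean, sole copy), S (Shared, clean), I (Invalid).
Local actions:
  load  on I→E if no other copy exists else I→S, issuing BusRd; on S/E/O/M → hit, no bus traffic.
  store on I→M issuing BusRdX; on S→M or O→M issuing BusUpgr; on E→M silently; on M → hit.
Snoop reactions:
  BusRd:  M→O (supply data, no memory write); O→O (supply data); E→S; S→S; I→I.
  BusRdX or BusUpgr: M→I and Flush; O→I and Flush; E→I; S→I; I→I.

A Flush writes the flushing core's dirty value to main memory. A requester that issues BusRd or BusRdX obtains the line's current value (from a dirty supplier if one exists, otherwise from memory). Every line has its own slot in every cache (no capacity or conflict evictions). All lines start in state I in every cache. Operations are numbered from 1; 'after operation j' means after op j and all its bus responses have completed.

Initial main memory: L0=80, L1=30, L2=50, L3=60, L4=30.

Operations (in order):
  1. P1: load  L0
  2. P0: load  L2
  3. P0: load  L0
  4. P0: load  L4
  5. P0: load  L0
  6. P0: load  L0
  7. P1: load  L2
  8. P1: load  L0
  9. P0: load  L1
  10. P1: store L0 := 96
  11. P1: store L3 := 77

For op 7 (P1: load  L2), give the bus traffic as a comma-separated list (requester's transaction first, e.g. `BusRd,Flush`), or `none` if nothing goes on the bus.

bus = BusRd

[1] P1: load  L0 | P0:I, P1:E(80), P2:I | bus: BusRd
[2] P0: load  L2 | P0:E(50), P1:I, P2:I | bus: BusRd
[3] P0: load  L0 | P0:S(80), P1:S(80), P2:I | bus: BusRd
[4] P0: load  L4 | P0:E(30), P1:I, P2:I | bus: BusRd
[5] P0: load  L0 | P0:S(80), P1:S(80), P2:I | bus: none
[6] P0: load  L0 | P0:S(80), P1:S(80), P2:I | bus: none
[7] P1: load  L2 | P0:S(50), P1:S(50), P2:I | bus: BusRd
[8] P1: load  L0 | P0:S(80), P1:S(80), P2:I | bus: none
[9] P0: load  L1 | P0:E(30), P1:I, P2:I | bus: BusRd
[10] P1: store L0 := 96 | P0:I, P1:M(96), P2:I | bus: BusUpgr
[11] P1: store L3 := 77 | P0:I, P1:M(77), P2:I | bus: BusRdX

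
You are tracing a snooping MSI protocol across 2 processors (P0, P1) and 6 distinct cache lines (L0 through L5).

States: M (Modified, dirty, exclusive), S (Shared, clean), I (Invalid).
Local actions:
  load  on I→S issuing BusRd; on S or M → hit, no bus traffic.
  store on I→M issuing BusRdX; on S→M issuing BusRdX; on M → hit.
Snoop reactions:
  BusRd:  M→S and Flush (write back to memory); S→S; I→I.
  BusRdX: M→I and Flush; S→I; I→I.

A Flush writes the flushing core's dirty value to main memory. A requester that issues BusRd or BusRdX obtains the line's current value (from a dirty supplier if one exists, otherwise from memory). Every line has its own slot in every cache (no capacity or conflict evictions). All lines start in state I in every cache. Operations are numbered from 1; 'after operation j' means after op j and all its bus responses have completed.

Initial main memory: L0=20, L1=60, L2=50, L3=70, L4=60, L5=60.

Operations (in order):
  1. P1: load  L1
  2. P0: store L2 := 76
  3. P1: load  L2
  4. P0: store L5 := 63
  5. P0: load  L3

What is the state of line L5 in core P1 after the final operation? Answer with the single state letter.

1. P1: load  L1  bus=[BusRd]  L1: P0=I P1=S  mem[L1]=60
2. P0: store L2 := 76  bus=[BusRdX]  L2: P0=M P1=I  mem[L2]=50
3. P1: load  L2  bus=[BusRd,Flush]  L2: P0=S P1=S  mem[L2]=76
4. P0: store L5 := 63  bus=[BusRdX]  L5: P0=M P1=I  mem[L5]=60
5. P0: load  L3  bus=[BusRd]  L3: P0=S P1=I  mem[L3]=70

state = I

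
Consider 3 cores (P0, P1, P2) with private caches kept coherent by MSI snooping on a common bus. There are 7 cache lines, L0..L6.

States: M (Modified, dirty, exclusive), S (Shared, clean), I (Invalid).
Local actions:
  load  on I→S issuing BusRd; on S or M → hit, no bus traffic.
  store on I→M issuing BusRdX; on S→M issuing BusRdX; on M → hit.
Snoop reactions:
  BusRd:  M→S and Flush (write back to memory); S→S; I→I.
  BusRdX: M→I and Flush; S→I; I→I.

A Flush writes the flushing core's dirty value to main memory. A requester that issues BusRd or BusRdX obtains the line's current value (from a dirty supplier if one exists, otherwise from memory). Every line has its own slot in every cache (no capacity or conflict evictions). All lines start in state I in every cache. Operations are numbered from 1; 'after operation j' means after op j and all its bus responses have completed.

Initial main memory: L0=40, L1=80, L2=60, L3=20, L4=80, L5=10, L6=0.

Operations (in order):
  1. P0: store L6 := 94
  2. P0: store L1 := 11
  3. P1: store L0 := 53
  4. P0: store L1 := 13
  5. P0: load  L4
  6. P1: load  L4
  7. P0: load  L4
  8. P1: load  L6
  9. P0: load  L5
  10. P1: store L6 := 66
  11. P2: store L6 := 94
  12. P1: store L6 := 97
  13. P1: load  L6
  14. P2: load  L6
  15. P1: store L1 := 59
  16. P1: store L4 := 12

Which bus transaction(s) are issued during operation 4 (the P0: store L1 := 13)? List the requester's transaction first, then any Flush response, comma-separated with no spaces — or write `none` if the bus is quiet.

bus = none

step 1: P0: store L6 := 94  ⟶  MII  (L6)  txn=BusRdX  M[L6]=0
step 2: P0: store L1 := 11  ⟶  MII  (L1)  txn=BusRdX  M[L1]=80
step 3: P1: store L0 := 53  ⟶  IMI  (L0)  txn=BusRdX  M[L0]=40
step 4: P0: store L1 := 13  ⟶  MII  (L1)  txn=∅  M[L1]=80
step 5: P0: load  L4  ⟶  SII  (L4)  txn=BusRd  M[L4]=80
step 6: P1: load  L4  ⟶  SSI  (L4)  txn=BusRd  M[L4]=80
step 7: P0: load  L4  ⟶  SSI  (L4)  txn=∅  M[L4]=80
step 8: P1: load  L6  ⟶  SSI  (L6)  txn=BusRd+Flush  M[L6]=94
step 9: P0: load  L5  ⟶  SII  (L5)  txn=BusRd  M[L5]=10
step 10: P1: store L6 := 66  ⟶  IMI  (L6)  txn=BusRdX  M[L6]=94
step 11: P2: store L6 := 94  ⟶  IIM  (L6)  txn=BusRdX+Flush  M[L6]=66
step 12: P1: store L6 := 97  ⟶  IMI  (L6)  txn=BusRdX+Flush  M[L6]=94
step 13: P1: load  L6  ⟶  IMI  (L6)  txn=∅  M[L6]=94
step 14: P2: load  L6  ⟶  ISS  (L6)  txn=BusRd+Flush  M[L6]=97
step 15: P1: store L1 := 59  ⟶  IMI  (L1)  txn=BusRdX+Flush  M[L1]=13
step 16: P1: store L4 := 12  ⟶  IMI  (L4)  txn=BusRdX  M[L4]=80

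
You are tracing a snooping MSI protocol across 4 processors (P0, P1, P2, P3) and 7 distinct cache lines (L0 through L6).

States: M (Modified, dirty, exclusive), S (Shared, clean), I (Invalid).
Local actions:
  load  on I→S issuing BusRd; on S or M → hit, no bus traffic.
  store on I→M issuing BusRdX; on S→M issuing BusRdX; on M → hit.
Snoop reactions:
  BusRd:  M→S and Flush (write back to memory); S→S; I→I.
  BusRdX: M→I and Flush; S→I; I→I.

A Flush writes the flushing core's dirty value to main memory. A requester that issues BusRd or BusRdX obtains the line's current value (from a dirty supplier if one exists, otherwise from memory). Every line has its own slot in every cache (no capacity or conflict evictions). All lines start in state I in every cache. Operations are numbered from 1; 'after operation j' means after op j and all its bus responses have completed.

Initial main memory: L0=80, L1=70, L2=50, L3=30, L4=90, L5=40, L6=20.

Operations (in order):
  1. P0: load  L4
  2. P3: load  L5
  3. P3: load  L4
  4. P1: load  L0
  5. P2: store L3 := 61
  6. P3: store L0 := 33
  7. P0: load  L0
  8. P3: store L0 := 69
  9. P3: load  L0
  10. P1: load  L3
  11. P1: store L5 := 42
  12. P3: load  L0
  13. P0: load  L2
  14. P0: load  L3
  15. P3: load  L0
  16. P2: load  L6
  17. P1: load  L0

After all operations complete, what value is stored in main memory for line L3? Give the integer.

memory[L3] = 61

[1] P0: load  L4 | P0:S(90), P1:I, P2:I, P3:I | bus: BusRd
[2] P3: load  L5 | P0:I, P1:I, P2:I, P3:S(40) | bus: BusRd
[3] P3: load  L4 | P0:S(90), P1:I, P2:I, P3:S(90) | bus: BusRd
[4] P1: load  L0 | P0:I, P1:S(80), P2:I, P3:I | bus: BusRd
[5] P2: store L3 := 61 | P0:I, P1:I, P2:M(61), P3:I | bus: BusRdX
[6] P3: store L0 := 33 | P0:I, P1:I, P2:I, P3:M(33) | bus: BusRdX
[7] P0: load  L0 | P0:S(33), P1:I, P2:I, P3:S(33) | bus: BusRd,Flush
[8] P3: store L0 := 69 | P0:I, P1:I, P2:I, P3:M(69) | bus: BusRdX
[9] P3: load  L0 | P0:I, P1:I, P2:I, P3:M(69) | bus: none
[10] P1: load  L3 | P0:I, P1:S(61), P2:S(61), P3:I | bus: BusRd,Flush
[11] P1: store L5 := 42 | P0:I, P1:M(42), P2:I, P3:I | bus: BusRdX
[12] P3: load  L0 | P0:I, P1:I, P2:I, P3:M(69) | bus: none
[13] P0: load  L2 | P0:S(50), P1:I, P2:I, P3:I | bus: BusRd
[14] P0: load  L3 | P0:S(61), P1:S(61), P2:S(61), P3:I | bus: BusRd
[15] P3: load  L0 | P0:I, P1:I, P2:I, P3:M(69) | bus: none
[16] P2: load  L6 | P0:I, P1:I, P2:S(20), P3:I | bus: BusRd
[17] P1: load  L0 | P0:I, P1:S(69), P2:I, P3:S(69) | bus: BusRd,Flush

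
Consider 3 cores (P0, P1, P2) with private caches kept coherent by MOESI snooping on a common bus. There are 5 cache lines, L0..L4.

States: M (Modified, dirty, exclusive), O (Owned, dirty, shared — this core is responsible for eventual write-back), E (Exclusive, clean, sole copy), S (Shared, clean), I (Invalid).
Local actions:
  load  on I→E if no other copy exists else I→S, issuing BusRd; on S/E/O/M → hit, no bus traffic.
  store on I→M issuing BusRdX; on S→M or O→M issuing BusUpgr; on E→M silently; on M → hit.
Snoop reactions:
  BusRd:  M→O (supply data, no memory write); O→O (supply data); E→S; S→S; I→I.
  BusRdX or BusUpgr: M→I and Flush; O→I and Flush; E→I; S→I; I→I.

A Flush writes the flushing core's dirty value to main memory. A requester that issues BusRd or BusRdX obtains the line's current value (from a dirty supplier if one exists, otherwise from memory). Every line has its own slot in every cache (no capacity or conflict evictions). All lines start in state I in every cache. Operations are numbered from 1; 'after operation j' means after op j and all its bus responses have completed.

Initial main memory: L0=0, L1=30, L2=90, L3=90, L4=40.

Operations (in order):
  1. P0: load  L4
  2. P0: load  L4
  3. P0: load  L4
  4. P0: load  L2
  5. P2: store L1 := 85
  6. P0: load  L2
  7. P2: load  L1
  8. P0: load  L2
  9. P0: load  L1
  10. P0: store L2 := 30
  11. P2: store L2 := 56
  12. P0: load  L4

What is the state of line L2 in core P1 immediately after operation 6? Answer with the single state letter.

step 1: P0: load  L4  ⟶  EII  (L4)  txn=BusRd  M[L4]=40
step 2: P0: load  L4  ⟶  EII  (L4)  txn=∅  M[L4]=40
step 3: P0: load  L4  ⟶  EII  (L4)  txn=∅  M[L4]=40
step 4: P0: load  L2  ⟶  EII  (L2)  txn=BusRd  M[L2]=90
step 5: P2: store L1 := 85  ⟶  IIM  (L1)  txn=BusRdX  M[L1]=30
step 6: P0: load  L2  ⟶  EII  (L2)  txn=∅  M[L2]=90
step 7: P2: load  L1  ⟶  IIM  (L1)  txn=∅  M[L1]=30
step 8: P0: load  L2  ⟶  EII  (L2)  txn=∅  M[L2]=90
step 9: P0: load  L1  ⟶  SIO  (L1)  txn=BusRd  M[L1]=30
step 10: P0: store L2 := 30  ⟶  MII  (L2)  txn=∅  M[L2]=90
step 11: P2: store L2 := 56  ⟶  IIM  (L2)  txn=BusRdX+Flush  M[L2]=30
step 12: P0: load  L4  ⟶  EII  (L4)  txn=∅  M[L4]=40

state = I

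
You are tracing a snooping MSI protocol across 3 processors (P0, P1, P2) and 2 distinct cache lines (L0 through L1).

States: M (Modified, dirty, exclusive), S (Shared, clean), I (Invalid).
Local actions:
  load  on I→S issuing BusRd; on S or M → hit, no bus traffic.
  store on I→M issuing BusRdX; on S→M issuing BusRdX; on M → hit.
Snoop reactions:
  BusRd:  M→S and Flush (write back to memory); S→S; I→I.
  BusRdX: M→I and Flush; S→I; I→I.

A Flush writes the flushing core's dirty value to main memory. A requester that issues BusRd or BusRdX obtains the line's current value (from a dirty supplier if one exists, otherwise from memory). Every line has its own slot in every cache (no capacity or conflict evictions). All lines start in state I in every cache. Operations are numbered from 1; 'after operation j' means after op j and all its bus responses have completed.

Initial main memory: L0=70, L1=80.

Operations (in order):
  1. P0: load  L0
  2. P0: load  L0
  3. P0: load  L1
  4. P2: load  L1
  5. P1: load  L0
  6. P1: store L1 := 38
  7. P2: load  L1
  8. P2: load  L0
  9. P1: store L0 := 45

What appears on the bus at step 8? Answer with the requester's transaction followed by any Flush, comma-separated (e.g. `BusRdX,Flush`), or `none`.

bus = BusRd

[1] P0: load  L0 | P0:S(70), P1:I, P2:I | bus: BusRd
[2] P0: load  L0 | P0:S(70), P1:I, P2:I | bus: none
[3] P0: load  L1 | P0:S(80), P1:I, P2:I | bus: BusRd
[4] P2: load  L1 | P0:S(80), P1:I, P2:S(80) | bus: BusRd
[5] P1: load  L0 | P0:S(70), P1:S(70), P2:I | bus: BusRd
[6] P1: store L1 := 38 | P0:I, P1:M(38), P2:I | bus: BusRdX
[7] P2: load  L1 | P0:I, P1:S(38), P2:S(38) | bus: BusRd,Flush
[8] P2: load  L0 | P0:S(70), P1:S(70), P2:S(70) | bus: BusRd
[9] P1: store L0 := 45 | P0:I, P1:M(45), P2:I | bus: BusRdX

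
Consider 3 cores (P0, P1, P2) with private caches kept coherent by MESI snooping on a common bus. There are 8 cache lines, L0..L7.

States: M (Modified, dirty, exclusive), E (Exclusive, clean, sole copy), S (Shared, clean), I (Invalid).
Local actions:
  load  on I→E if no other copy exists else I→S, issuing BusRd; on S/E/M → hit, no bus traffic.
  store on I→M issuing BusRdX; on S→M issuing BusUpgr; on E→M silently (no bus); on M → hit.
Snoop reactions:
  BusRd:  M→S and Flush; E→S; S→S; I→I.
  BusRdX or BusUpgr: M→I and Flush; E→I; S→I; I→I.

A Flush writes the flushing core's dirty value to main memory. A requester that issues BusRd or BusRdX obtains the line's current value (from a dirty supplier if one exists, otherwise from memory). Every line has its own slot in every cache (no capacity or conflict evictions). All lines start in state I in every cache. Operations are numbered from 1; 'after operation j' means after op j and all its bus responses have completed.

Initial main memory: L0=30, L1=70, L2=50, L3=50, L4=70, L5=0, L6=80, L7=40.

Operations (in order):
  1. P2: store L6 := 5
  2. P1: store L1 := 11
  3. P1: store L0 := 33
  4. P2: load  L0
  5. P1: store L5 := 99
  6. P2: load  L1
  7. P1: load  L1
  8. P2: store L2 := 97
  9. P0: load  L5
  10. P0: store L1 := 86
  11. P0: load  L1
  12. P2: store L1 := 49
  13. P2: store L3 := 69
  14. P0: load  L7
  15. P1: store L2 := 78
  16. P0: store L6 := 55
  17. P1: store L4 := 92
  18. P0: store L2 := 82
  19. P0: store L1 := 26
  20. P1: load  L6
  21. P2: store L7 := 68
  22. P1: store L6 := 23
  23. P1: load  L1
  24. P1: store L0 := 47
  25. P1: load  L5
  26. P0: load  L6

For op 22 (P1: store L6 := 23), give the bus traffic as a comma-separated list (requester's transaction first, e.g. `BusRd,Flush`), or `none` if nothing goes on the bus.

bus = BusUpgr

1. P2: store L6 := 5  bus=[BusRdX]  L6: P0=I P1=I P2=M  mem[L6]=80
2. P1: store L1 := 11  bus=[BusRdX]  L1: P0=I P1=M P2=I  mem[L1]=70
3. P1: store L0 := 33  bus=[BusRdX]  L0: P0=I P1=M P2=I  mem[L0]=30
4. P2: load  L0  bus=[BusRd,Flush]  L0: P0=I P1=S P2=S  mem[L0]=33
5. P1: store L5 := 99  bus=[BusRdX]  L5: P0=I P1=M P2=I  mem[L5]=0
6. P2: load  L1  bus=[BusRd,Flush]  L1: P0=I P1=S P2=S  mem[L1]=11
7. P1: load  L1  bus=[-]  L1: P0=I P1=S P2=S  mem[L1]=11
8. P2: store L2 := 97  bus=[BusRdX]  L2: P0=I P1=I P2=M  mem[L2]=50
9. P0: load  L5  bus=[BusRd,Flush]  L5: P0=S P1=S P2=I  mem[L5]=99
10. P0: store L1 := 86  bus=[BusRdX]  L1: P0=M P1=I P2=I  mem[L1]=11
11. P0: load  L1  bus=[-]  L1: P0=M P1=I P2=I  mem[L1]=11
12. P2: store L1 := 49  bus=[BusRdX,Flush]  L1: P0=I P1=I P2=M  mem[L1]=86
13. P2: store L3 := 69  bus=[BusRdX]  L3: P0=I P1=I P2=M  mem[L3]=50
14. P0: load  L7  bus=[BusRd]  L7: P0=E P1=I P2=I  mem[L7]=40
15. P1: store L2 := 78  bus=[BusRdX,Flush]  L2: P0=I P1=M P2=I  mem[L2]=97
16. P0: store L6 := 55  bus=[BusRdX,Flush]  L6: P0=M P1=I P2=I  mem[L6]=5
17. P1: store L4 := 92  bus=[BusRdX]  L4: P0=I P1=M P2=I  mem[L4]=70
18. P0: store L2 := 82  bus=[BusRdX,Flush]  L2: P0=M P1=I P2=I  mem[L2]=78
19. P0: store L1 := 26  bus=[BusRdX,Flush]  L1: P0=M P1=I P2=I  mem[L1]=49
20. P1: load  L6  bus=[BusRd,Flush]  L6: P0=S P1=S P2=I  mem[L6]=55
21. P2: store L7 := 68  bus=[BusRdX]  L7: P0=I P1=I P2=M  mem[L7]=40
22. P1: store L6 := 23  bus=[BusUpgr]  L6: P0=I P1=M P2=I  mem[L6]=55
23. P1: load  L1  bus=[BusRd,Flush]  L1: P0=S P1=S P2=I  mem[L1]=26
24. P1: store L0 := 47  bus=[BusUpgr]  L0: P0=I P1=M P2=I  mem[L0]=33
25. P1: load  L5  bus=[-]  L5: P0=S P1=S P2=I  mem[L5]=99
26. P0: load  L6  bus=[BusRd,Flush]  L6: P0=S P1=S P2=I  mem[L6]=23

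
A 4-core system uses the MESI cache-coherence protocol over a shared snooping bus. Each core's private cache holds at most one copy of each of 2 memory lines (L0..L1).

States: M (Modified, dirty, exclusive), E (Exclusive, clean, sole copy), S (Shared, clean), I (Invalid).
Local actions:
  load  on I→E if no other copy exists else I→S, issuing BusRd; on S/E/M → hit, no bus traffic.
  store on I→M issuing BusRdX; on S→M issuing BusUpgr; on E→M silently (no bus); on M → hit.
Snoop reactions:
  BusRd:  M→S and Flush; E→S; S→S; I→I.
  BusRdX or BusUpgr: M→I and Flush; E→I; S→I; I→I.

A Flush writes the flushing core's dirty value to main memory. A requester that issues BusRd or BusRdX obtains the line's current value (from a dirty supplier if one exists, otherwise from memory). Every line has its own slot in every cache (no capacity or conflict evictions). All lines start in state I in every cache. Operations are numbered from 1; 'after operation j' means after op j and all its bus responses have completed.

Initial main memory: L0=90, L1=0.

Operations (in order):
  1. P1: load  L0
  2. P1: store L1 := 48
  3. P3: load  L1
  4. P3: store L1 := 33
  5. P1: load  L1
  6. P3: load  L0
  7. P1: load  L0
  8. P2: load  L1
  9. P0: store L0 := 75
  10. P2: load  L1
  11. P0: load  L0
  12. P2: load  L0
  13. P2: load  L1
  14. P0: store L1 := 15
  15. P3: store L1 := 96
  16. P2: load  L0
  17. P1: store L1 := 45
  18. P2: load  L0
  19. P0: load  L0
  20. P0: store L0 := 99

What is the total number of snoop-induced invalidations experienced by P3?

1. P1: load  L0  bus=[BusRd]  L0: P0=I P1=E P2=I P3=I  mem[L0]=90
2. P1: store L1 := 48  bus=[BusRdX]  L1: P0=I P1=M P2=I P3=I  mem[L1]=0
3. P3: load  L1  bus=[BusRd,Flush]  L1: P0=I P1=S P2=I P3=S  mem[L1]=48
4. P3: store L1 := 33  bus=[BusUpgr]  L1: P0=I P1=I P2=I P3=M  mem[L1]=48
5. P1: load  L1  bus=[BusRd,Flush]  L1: P0=I P1=S P2=I P3=S  mem[L1]=33
6. P3: load  L0  bus=[BusRd]  L0: P0=I P1=S P2=I P3=S  mem[L0]=90
7. P1: load  L0  bus=[-]  L0: P0=I P1=S P2=I P3=S  mem[L0]=90
8. P2: load  L1  bus=[BusRd]  L1: P0=I P1=S P2=S P3=S  mem[L1]=33
9. P0: store L0 := 75  bus=[BusRdX]  L0: P0=M P1=I P2=I P3=I  mem[L0]=90
10. P2: load  L1  bus=[-]  L1: P0=I P1=S P2=S P3=S  mem[L1]=33
11. P0: load  L0  bus=[-]  L0: P0=M P1=I P2=I P3=I  mem[L0]=90
12. P2: load  L0  bus=[BusRd,Flush]  L0: P0=S P1=I P2=S P3=I  mem[L0]=75
13. P2: load  L1  bus=[-]  L1: P0=I P1=S P2=S P3=S  mem[L1]=33
14. P0: store L1 := 15  bus=[BusRdX]  L1: P0=M P1=I P2=I P3=I  mem[L1]=33
15. P3: store L1 := 96  bus=[BusRdX,Flush]  L1: P0=I P1=I P2=I P3=M  mem[L1]=15
16. P2: load  L0  bus=[-]  L0: P0=S P1=I P2=S P3=I  mem[L0]=75
17. P1: store L1 := 45  bus=[BusRdX,Flush]  L1: P0=I P1=M P2=I P3=I  mem[L1]=96
18. P2: load  L0  bus=[-]  L0: P0=S P1=I P2=S P3=I  mem[L0]=75
19. P0: load  L0  bus=[-]  L0: P0=S P1=I P2=S P3=I  mem[L0]=75
20. P0: store L0 := 99  bus=[BusUpgr]  L0: P0=M P1=I P2=I P3=I  mem[L0]=75

invalidations = 3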